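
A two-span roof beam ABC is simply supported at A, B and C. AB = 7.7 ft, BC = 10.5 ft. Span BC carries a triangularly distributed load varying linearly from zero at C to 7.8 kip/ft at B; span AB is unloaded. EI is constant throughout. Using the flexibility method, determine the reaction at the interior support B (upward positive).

Insert a hinge at B; M_B is the redundant, and each span becomes simply supported.
End slopes at the hinge B, treating each span as simply supported:
  span BC: triangular load, peak 7.8: w₀L³/(45EI) = 200.7/EI
  relative rotation θ_0 = (0 + 200.7)/EI = 200.7/EI
A unit hogging moment at B produces rotation L₁/(3EI) + L₂/(3EI) = 6.067/EI.
Slope continuity at B: θ_0 = M_B·6.067/EI, so M_B = 200.7/6.067 = 33.08 kip·ft (hogging).
Span AB, ΣM about A with M_B applied at B: R_B^{AB}·7.7 = 0 + 33.08, so R_B^{AB} = 4.295 kip and R_A = 0 − 4.295 = -4.295 kip.
Span BC, ΣM about C: R_B^{BC}·10.5 = 286.6 + 33.08, so R_B^{BC} = 30.45 kip and R_C = 40.95 − 30.45 = 10.5 kip.
R_B = 4.295 + 30.45 = 34.75 kip.

R_B = 34.75 kip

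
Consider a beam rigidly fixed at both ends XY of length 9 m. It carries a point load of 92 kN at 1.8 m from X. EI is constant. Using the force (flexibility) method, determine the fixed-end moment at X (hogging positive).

M_X = 106 kN·m

Take the two fixed-end moments M_X, M_Y as redundants; the released structure is the simple span XY.
Simple-span end rotations at X and Y under the given loads:
  at X: point load 92 at a = 1.8: Pab(L + b)/(6LEI) = 357.7/EI
  at Y: point load 92 at a = 1.8: Pab(L + a)/(6LEI) = 238.5/EI
  θ_X0 = 357.7/EI,  θ_Y0 = 238.5/EI
Flexibility coefficients: a unit moment at one end gives L/(3EI) there and L/(6EI) at the far end, so f₁₁ = f₂₂ = 3/EI and f₁₂ = f₂₁ = 1.5/EI.
Compatibility — zero rotation at each built-in end:
  3 M_X + 1.5 M_Y = 357.7
  1.5 M_X + 3 M_Y = 238.5
Solving the pair gives M_X = 106 kN·m and M_Y = 26.5 kN·m (hogging).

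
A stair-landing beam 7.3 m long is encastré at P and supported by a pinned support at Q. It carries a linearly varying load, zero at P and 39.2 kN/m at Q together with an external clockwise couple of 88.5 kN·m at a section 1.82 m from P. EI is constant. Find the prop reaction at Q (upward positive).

Choose R_Q as the redundant. The primary structure is the cantilever fixed at P.
Free-end deflection of the primary structure under the applied loading (downward +):
  triangular load, peak 39.2 at the free end: 11w₀L⁴/(120EI) = 10204/EI
  clockwise couple 88.5 at a = 1.82: M₀a(2L − a)/(2EI) = 1029/EI
  δ_0 = 11234/EI
Flexibility coefficient — unit upward force at Q: δ_{QQ} = L³/(3EI) = 129.7/EI.
The prop prevents deflection at Q: R_Q = δ_0/δ_{QQ} = 11234/129.7 = 86.63 kN.

R_Q = 86.63 kN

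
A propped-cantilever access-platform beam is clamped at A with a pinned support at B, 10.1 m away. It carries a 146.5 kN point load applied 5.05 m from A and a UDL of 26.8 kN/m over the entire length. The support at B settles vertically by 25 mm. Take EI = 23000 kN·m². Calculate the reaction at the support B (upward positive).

R_B = 145.6 kN

Take the reaction at B as the redundant and release it; the primary structure is a cantilever fixed at A.
Downward deflection at the released point B due to the loads:
  point load 146.5 at a = 5.05: Pa²(3L − a)/(6EI) = 15723/EI
  UDL 26.8: wL⁴/(8EI) = 34860/EI
  δ_0 = 50583/EI
Flexibility coefficient — unit upward force at B: δ_{BB} = L³/(3EI) = 343.4/EI.
With EI = 23000 kN·m²: δ_0 = 2.1993 m and δ_{BB} = 0.014932 m/kN.
Compatibility — the beam at B must follow the support down by 0.025 m: δ_0 − R_B·δ_{BB} = 0.025, so R_B = (2.1993 − 0.025)/0.014932 = 145.6 kN.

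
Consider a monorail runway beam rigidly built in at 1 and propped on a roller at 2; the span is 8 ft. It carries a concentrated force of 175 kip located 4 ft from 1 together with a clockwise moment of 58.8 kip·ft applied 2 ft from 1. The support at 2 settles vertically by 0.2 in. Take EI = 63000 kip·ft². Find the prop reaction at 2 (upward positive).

Take the reaction at 2 as the redundant and release it; the primary structure is a cantilever fixed at 1.
Downward deflection at the released point 2 due to the loads:
  point load 175 at a = 4: Pa²(3L − a)/(6EI) = 9333/EI
  clockwise couple 58.8 at a = 2: M₀a(2L − a)/(2EI) = 823.2/EI
  δ_0 = 10157/EI
Tip deflection under a unit load at 2: L³/(3EI) = 170.7/EI.
With EI = 63000 kip·ft²: δ_0 = 0.16121 ft and δ_{22} = 0.002709 ft/kip.
Compatibility — the beam at 2 must follow the support down by 0.01667 ft: δ_0 − R_2·δ_{22} = 0.01667, so R_2 = (0.16121 − 0.01667)/0.002709 = 53.36 kip.

R_2 = 53.36 kip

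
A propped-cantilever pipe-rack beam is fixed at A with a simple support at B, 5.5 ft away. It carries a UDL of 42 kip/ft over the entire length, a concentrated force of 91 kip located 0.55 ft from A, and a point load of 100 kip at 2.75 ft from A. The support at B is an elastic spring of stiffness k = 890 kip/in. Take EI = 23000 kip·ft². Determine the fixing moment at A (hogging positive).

M_A = 329.2 kip·ft

Release the roller at B. Primary structure: cantilever fixed at A.
Downward deflection at the released point B due to the loads:
  UDL 42: wL⁴/(8EI) = 4804/EI
  point load 91 at a = 0.55: Pa²(3L − a)/(6EI) = 73.18/EI
  point load 100 at a = 2.75: Pa²(3L − a)/(6EI) = 1733/EI
  δ_0 = 6610/EI
Tip deflection under a unit load at B: L³/(3EI) = 55.46/EI.
With EI = 23000 kip·ft²: δ_0 = 0.28741 ft and δ_{BB} = 0.002411 ft/kip.
Compatibility — the spring shortens by R_B/k under the reaction it provides: δ_0 − R_B·δ_{BB} = R_B/k. With 1/k = 1/(890×12) ft/kip = 0.000094 ft/kip, R_B = δ_0 / (δ_{BB} + 1/k) = 0.28741 / (0.002411 + 0.000094) = 114.7 kip.
Moment equilibrium about A: M_A = Σ(load moments about A) − R_B·L = 960.3 − 114.7×5.5 = 329.2 kip·ft.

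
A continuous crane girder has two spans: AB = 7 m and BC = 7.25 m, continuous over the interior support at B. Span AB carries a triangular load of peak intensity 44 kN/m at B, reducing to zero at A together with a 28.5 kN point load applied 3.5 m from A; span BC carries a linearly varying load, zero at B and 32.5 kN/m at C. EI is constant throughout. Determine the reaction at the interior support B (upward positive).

Take M_B as the redundant. Released structure: two simple spans AB and BC with a hinge at B.
End slopes at the hinge B, treating each span as simply supported:
  span AB: triangular load, peak 44: w₀L³/(45EI) = 335.4/EI
  span AB: point load 28.5 at a = 3.5: Pab(L + a)/(6LEI) = 87.28/EI
  span BC: triangular load, peak 32.5: 7w₀L³/(360EI) = 240.8/EI
  relative rotation θ_0 = (422.7 + 240.8)/EI = 663.5/EI
A unit hogging moment at B produces rotation L₁/(3EI) + L₂/(3EI) = 4.75/EI.
Slope continuity at B: θ_0 = M_B·4.75/EI, so M_B = 663.5/4.75 = 139.7 kN·m (hogging).
Span AB, ΣM about A with M_B applied at B: R_B^{AB}·7 = 818.4 + 139.7, so R_B^{AB} = 136.9 kN and R_A = 182.5 − 136.9 = 45.63 kN.
Span BC, ΣM about C: R_B^{BC}·7.25 = 284.7 + 139.7, so R_B^{BC} = 58.54 kN and R_C = 117.8 − 58.54 = 59.28 kN.
R_B = 136.9 + 58.54 = 195.4 kN.

R_B = 195.4 kN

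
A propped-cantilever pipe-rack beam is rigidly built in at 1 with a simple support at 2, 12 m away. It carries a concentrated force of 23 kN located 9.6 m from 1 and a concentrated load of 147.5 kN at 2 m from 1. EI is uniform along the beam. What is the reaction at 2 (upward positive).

Remove the prop at 2; the released (primary) structure is a cantilever built in at 1.
Downward deflection at the released point 2 due to the loads:
  point load 23 at a = 9.6: Pa²(3L − a)/(6EI) = 9327/EI
  point load 147.5 at a = 2: Pa²(3L − a)/(6EI) = 3343/EI
  δ_0 = 12670/EI
Tip deflection under a unit load at 2: L³/(3EI) = 576/EI.
The prop prevents deflection at 2: R_2 = δ_0/δ_{22} = 12670/576 = 22 kN.

R_2 = 22 kN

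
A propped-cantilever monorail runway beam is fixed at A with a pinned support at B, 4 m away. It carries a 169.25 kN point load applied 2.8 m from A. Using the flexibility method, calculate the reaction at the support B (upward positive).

Choose R_B as the redundant. The primary structure is the cantilever fixed at A.
Deflection at B on the released cantilever, summing each load's contribution:
  point load 169.25 at a = 2.8: Pa²(3L − a)/(6EI) = 2035/EI
Tip deflection under a unit load at B: L³/(3EI) = 21.33/EI.
The prop prevents deflection at B: R_B = δ_0/δ_{BB} = 2035/21.33 = 95.37 kN.

R_B = 95.37 kN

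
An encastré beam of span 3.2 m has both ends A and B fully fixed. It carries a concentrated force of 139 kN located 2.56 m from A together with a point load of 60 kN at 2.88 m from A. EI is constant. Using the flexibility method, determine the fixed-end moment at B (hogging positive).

Release both end moments; the primary structure is a simply-supported span AB with redundants M_A and M_B.
On the primary (simply-supported) span, the end slopes from the loading are:
  at A: point load 139 at a = 2.56: Pab(L + b)/(6LEI) = 45.55/EI
  at B: point load 139 at a = 2.56: Pab(L + a)/(6LEI) = 68.32/EI
  at A: point load 60 at a = 2.88: Pab(L + b)/(6LEI) = 10.14/EI
  at B: point load 60 at a = 2.88: Pab(L + a)/(6LEI) = 17.51/EI
  θ_A0 = 55.69/EI,  θ_B0 = 85.83/EI
Flexibility coefficients: a unit moment at one end gives L/(3EI) there and L/(6EI) at the far end, so f₁₁ = f₂₂ = 1.067/EI and f₁₂ = f₂₁ = 0.5333/EI.
Compatibility — zero rotation at each built-in end:
  1.067 M_A + 0.5333 M_B = 55.69
  0.5333 M_A + 1.067 M_B = 85.83
Solving the pair gives M_A = 15.96 kN·m and M_B = 72.49 kN·m (hogging).

M_B = 72.49 kN·m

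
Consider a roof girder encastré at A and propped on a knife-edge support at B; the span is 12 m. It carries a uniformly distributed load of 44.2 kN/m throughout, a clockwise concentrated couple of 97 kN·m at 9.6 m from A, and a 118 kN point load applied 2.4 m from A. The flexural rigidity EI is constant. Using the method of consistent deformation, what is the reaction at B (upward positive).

R_B = 217.1 kN

Choose R_B as the redundant. The primary structure is the cantilever fixed at A.
Deflection at B on the released cantilever, summing each load's contribution:
  UDL 44.2: wL⁴/(8EI) = 114566/EI
  clockwise couple 97 at a = 9.6: M₀a(2L − a)/(2EI) = 6705/EI
  point load 118 at a = 2.4: Pa²(3L − a)/(6EI) = 3806/EI
  δ_0 = 125077/EI
Flexibility coefficient — unit upward force at B: δ_{BB} = L³/(3EI) = 576/EI.
The prop prevents deflection at B: R_B = δ_0/δ_{BB} = 125077/576 = 217.1 kN.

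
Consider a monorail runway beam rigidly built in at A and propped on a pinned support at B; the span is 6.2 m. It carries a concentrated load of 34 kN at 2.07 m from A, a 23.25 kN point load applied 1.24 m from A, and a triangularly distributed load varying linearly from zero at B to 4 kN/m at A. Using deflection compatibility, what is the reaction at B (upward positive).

R_B = 8.834 kN

Remove the prop at B; the released (primary) structure is a cantilever built in at A.
Downward deflection at the released point B due to the loads:
  point load 34 at a = 2.07: Pa²(3L − a)/(6EI) = 401.4/EI
  point load 23.25 at a = 1.24: Pa²(3L − a)/(6EI) = 103.4/EI
  triangular load, peak 4 at the fixed end: w₀L⁴/(30EI) = 197/EI
  δ_0 = 701.8/EI
Flexibility coefficient — unit upward force at B: δ_{BB} = L³/(3EI) = 79.44/EI.
Compatibility at B: δ_0 − R_B·δ_{BB} = 0, so R_B = 701.8/79.44 = 8.834 kN.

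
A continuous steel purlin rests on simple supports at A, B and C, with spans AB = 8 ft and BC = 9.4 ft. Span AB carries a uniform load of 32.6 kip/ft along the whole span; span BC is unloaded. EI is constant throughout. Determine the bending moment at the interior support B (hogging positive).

M_B = 119.9 kip·ft

Release continuity at B by inserting a hinge; the redundant is the internal moment M_B. The primary structure is two simply-supported spans AB and BC.
Discontinuity in slope at B on the released structure — sum the simple-span end rotations:
  span AB: UDL 32.6: wL³/(24EI) = 695.5/EI
  relative rotation θ_0 = (695.5 + 0)/EI = 695.5/EI
A unit hogging moment at B produces rotation L₁/(3EI) + L₂/(3EI) = 5.8/EI.
Compatibility: M_B·(L₁+L₂)/(3EI) = θ_0, giving M_B = 119.9 kip·ft (hogging).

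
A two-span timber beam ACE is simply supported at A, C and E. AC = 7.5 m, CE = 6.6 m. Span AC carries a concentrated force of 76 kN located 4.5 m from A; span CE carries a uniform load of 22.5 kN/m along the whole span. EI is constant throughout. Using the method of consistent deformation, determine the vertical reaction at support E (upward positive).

R_E = 56.74 kN

Take M_C as the redundant. Released structure: two simple spans AC and CE with a hinge at C.
Rotations at C on the released spans (each span's end-slope, ×1/EI):
  span AC: point load 76 at a = 4.5: Pab(L + a)/(6LEI) = 273.6/EI
  span CE: UDL 22.5: wL³/(24EI) = 269.5/EI
  relative rotation θ_0 = (273.6 + 269.5)/EI = 543.1/EI
A unit hogging moment at C produces rotation L₁/(3EI) + L₂/(3EI) = 4.7/EI.
Slope continuity at C: θ_0 = M_C·4.7/EI, so M_C = 543.1/4.7 = 115.6 kN·m (hogging).
Span CE, ΣM about E: R_C^{CE}·6.6 = 490.1 + 115.6, so R_C^{CE} = 91.76 kN and R_E = 148.5 − 91.76 = 56.74 kN.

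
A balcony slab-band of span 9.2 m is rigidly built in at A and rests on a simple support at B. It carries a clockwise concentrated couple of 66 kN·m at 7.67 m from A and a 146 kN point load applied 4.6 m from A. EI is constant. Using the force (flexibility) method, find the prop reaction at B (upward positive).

R_B = 56.09 kN

Remove the prop at B; the released (primary) structure is a cantilever built in at A.
Free-end deflection of the primary structure under the applied loading (downward +):
  clockwise couple 66 at a = 7.67: M₀a(2L − a)/(2EI) = 2716/EI
  point load 146 at a = 4.6: Pa²(3L − a)/(6EI) = 11843/EI
  δ_0 = 14558/EI
Tip deflection under a unit load at B: L³/(3EI) = 259.6/EI.
Compatibility at B: δ_0 − R_B·δ_{BB} = 0, so R_B = 14558/259.6 = 56.09 kN.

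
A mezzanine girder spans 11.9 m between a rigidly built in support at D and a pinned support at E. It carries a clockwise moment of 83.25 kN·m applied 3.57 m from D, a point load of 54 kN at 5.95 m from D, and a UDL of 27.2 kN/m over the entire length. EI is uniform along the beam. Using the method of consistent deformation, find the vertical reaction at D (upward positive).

Take the reaction at E as the redundant and release it; the primary structure is a cantilever fixed at D.
Free-end deflection of the primary structure under the applied loading (downward +):
  clockwise couple 83.25 at a = 3.57: M₀a(2L − a)/(2EI) = 3006/EI
  point load 54 at a = 5.95: Pa²(3L − a)/(6EI) = 9479/EI
  UDL 27.2: wL⁴/(8EI) = 68182/EI
  δ_0 = 80667/EI
Flexibility coefficient — unit upward force at E: δ_{EE} = L³/(3EI) = 561.7/EI.
Compatibility at E: δ_0 − R_E·δ_{EE} = 0, so R_E = 80667/561.7 = 143.6 kN.
Vertical equilibrium: R_D = ΣP − R_E = 377.7 − 143.6 = 234.1 kN.

R_D = 234.1 kN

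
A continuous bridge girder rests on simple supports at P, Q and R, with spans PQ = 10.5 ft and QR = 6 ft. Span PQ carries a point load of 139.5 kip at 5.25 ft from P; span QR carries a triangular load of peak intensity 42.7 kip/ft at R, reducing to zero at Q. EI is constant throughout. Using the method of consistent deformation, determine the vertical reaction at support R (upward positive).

Release continuity at Q by inserting a hinge; the redundant is the internal moment M_Q. The primary structure is two simply-supported spans PQ and QR.
Discontinuity in slope at Q on the released structure — sum the simple-span end rotations:
  span PQ: point load 139.5 at a = 5.25: Pab(L + a)/(6LEI) = 961.2/EI
  span QR: triangular load, peak 42.7: 7w₀L³/(360EI) = 179.3/EI
  relative rotation θ_0 = (961.2 + 179.3)/EI = 1141/EI
A unit hogging moment at Q produces rotation L₁/(3EI) + L₂/(3EI) = 5.5/EI.
Compatibility: M_Q·(L₁+L₂)/(3EI) = θ_0, giving M_Q = 207.4 kip·ft (hogging).
Span QR, ΣM about R: R_Q^{QR}·6 = 256.2 + 207.4, so R_Q^{QR} = 77.26 kip and R_R = 128.1 − 77.26 = 50.84 kip.

R_R = 50.84 kip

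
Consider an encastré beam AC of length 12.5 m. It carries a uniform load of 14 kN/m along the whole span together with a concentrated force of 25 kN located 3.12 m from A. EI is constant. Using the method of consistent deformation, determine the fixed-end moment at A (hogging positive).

Release both end moments; the primary structure is a simply-supported span AC with redundants M_A and M_C.
End rotations of the released simple span under the applied load (×1/EI):
  at A: UDL 14: wL³/(24EI) = 1139/EI
  at C: UDL 14: wL³/(24EI) = 1139/EI
  at A: point load 25 at a = 3.12: Pab(L + b)/(6LEI) = 213.4/EI
  at C: point load 25 at a = 3.12: Pab(L + a)/(6LEI) = 152.4/EI
  θ_A0 = 1353/EI,  θ_C0 = 1292/EI
Flexibility coefficients: a unit moment at one end gives L/(3EI) there and L/(6EI) at the far end, so f₁₁ = f₂₂ = 4.167/EI and f₁₂ = f₂₁ = 2.083/EI.
Compatibility — zero rotation at each built-in end:
  4.167 M_A + 2.083 M_C = 1353
  2.083 M_A + 4.167 M_C = 1292
Solving the pair gives M_A = 226.2 kN·m and M_C = 196.9 kN·m (hogging).

M_A = 226.2 kN·m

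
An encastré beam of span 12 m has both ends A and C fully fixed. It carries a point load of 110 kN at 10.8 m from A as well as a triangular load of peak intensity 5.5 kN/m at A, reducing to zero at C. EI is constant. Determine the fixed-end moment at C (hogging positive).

M_C = 133.3 kN·m

Take the two fixed-end moments M_A, M_C as redundants; the released structure is the simple span AC.
End rotations of the released simple span under the applied load (×1/EI):
  at A: point load 110 at a = 10.8: Pab(L + b)/(6LEI) = 261.4/EI
  at C: point load 110 at a = 10.8: Pab(L + a)/(6LEI) = 451.4/EI
  at A: triangular load, peak 5.5: w₀L³/(45EI) = 211.2/EI
  at C: triangular load, peak 5.5: 7w₀L³/(360EI) = 184.8/EI
  θ_A0 = 472.6/EI,  θ_C0 = 636.2/EI
Flexibility coefficients: a unit moment at one end gives L/(3EI) there and L/(6EI) at the far end, so f₁₁ = f₂₂ = 4/EI and f₁₂ = f₂₁ = 2/EI.
Compatibility — zero rotation at each built-in end:
  4 M_A + 2 M_C = 472.6
  2 M_A + 4 M_C = 636.2
Solving the pair gives M_A = 51.48 kN·m and M_C = 133.3 kN·m (hogging).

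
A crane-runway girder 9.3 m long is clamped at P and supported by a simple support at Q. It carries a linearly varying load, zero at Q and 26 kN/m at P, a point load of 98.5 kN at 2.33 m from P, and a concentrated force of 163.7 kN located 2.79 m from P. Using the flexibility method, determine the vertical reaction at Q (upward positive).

R_Q = 52.57 kN

Release the roller at Q. Primary structure: cantilever fixed at P.
Deflection at Q on the released cantilever, summing each load's contribution:
  triangular load, peak 26 at the fixed end: w₀L⁴/(30EI) = 6483/EI
  point load 98.5 at a = 2.33: Pa²(3L − a)/(6EI) = 2279/EI
  point load 163.7 at a = 2.79: Pa²(3L − a)/(6EI) = 5333/EI
  δ_0 = 14095/EI
Flexibility coefficient — unit upward force at Q: δ_{QQ} = L³/(3EI) = 268.1/EI.
Compatibility at Q: δ_0 − R_Q·δ_{QQ} = 0, so R_Q = 14095/268.1 = 52.57 kN.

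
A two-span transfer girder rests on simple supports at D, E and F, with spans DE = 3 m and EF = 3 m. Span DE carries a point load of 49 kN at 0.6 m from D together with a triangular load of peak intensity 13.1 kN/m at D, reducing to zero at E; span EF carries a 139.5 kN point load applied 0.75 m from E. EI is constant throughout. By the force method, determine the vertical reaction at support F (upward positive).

R_F = 19.93 kN

Take M_E as the redundant. Released structure: two simple spans DE and EF with a hinge at E.
Discontinuity in slope at E on the released structure — sum the simple-span end rotations:
  span DE: point load 49 at a = 0.6: Pab(L + a)/(6LEI) = 14.11/EI
  span DE: triangular load, peak 13.1: 7w₀L³/(360EI) = 6.878/EI
  span EF: point load 139.5 at a = 0.75: Pab(L + b)/(6LEI) = 68.66/EI
  relative rotation θ_0 = (20.99 + 68.66)/EI = 89.65/EI
A unit hogging moment at E produces rotation L₁/(3EI) + L₂/(3EI) = 2/EI.
Compatibility: M_E·(L₁+L₂)/(3EI) = θ_0, giving M_E = 44.82 kN·m (hogging).
Span EF, ΣM about F: R_E^{EF}·3 = 313.9 + 44.82, so R_E^{EF} = 119.6 kN and R_F = 139.5 − 119.6 = 19.93 kN.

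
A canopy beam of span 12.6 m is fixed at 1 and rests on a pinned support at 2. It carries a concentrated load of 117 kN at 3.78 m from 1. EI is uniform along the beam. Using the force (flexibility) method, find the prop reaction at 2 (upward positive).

R_2 = 14.22 kN

Choose R_2 as the redundant. The primary structure is the cantilever fixed at 1.
Free-end deflection of the primary structure under the applied loading (downward +):
  point load 117 at a = 3.78: Pa²(3L − a)/(6EI) = 9479/EI
Tip deflection under a unit load at 2: L³/(3EI) = 666.8/EI.
Compatibility at 2: δ_0 − R_2·δ_{22} = 0, so R_2 = 9479/666.8 = 14.22 kN.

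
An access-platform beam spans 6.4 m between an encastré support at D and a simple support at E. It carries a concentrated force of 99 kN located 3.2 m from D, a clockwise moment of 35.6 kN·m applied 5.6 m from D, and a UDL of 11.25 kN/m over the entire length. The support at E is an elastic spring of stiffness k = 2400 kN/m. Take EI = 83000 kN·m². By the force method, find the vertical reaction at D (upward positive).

R_D = 123.6 kN

Remove the prop at E; the released (primary) structure is a cantilever built in at D.
Deflection at E on the released cantilever, summing each load's contribution:
  point load 99 at a = 3.2: Pa²(3L − a)/(6EI) = 2703/EI
  clockwise couple 35.6 at a = 5.6: M₀a(2L − a)/(2EI) = 717.7/EI
  UDL 11.25: wL⁴/(8EI) = 2359/EI
  δ_0 = 5780/EI
Tip deflection under a unit load at E: L³/(3EI) = 87.38/EI.
With EI = 83000 kN·m²: δ_0 = 0.069643 m and δ_{EE} = 0.001053 m/kN.
Compatibility — the spring shortens by R_E/k under the reaction it provides: δ_0 − R_E·δ_{EE} = R_E/k. With 1/k = 0.000417 m/kN, R_E = δ_0 / (δ_{EE} + 1/k) = 0.069643 / (0.001053 + 0.000417) = 47.39 kN.
Vertical equilibrium: R_D = ΣP − R_E = 171 − 47.39 = 123.6 kN.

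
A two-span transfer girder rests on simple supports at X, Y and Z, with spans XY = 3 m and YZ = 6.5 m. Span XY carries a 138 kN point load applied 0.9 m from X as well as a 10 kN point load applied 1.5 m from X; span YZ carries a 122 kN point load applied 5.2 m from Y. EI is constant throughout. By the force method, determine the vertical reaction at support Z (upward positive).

R_Z = 86.57 kN

Take M_Y as the redundant. Released structure: two simple spans XY and YZ with a hinge at Y.
End slopes at the hinge Y, treating each span as simply supported:
  span XY: point load 138 at a = 0.9: Pab(L + a)/(6LEI) = 56.51/EI
  span XY: point load 10 at a = 1.5: Pab(L + a)/(6LEI) = 5.625/EI
  span YZ: point load 122 at a = 5.2: Pab(L + b)/(6LEI) = 164.9/EI
  relative rotation θ_0 = (62.14 + 164.9)/EI = 227.1/EI
A unit hogging moment at Y produces rotation L₁/(3EI) + L₂/(3EI) = 3.167/EI.
Slope continuity at Y: θ_0 = M_Y·3.167/EI, so M_Y = 227.1/3.167 = 71.71 kN·m (hogging).
Span YZ, ΣM about Z: R_Y^{YZ}·6.5 = 158.6 + 71.71, so R_Y^{YZ} = 35.43 kN and R_Z = 122 − 35.43 = 86.57 kN.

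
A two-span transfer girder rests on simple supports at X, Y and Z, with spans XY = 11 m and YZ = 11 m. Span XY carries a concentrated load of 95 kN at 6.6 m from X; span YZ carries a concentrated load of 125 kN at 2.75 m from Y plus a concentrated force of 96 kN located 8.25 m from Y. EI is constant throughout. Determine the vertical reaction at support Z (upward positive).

Take M_Y as the redundant. Released structure: two simple spans XY and YZ with a hinge at Y.
Rotations at Y on the released spans (each span's end-slope, ×1/EI):
  span XY: point load 95 at a = 6.6: Pab(L + a)/(6LEI) = 735.7/EI
  span YZ: point load 125 at a = 2.75: Pab(L + b)/(6LEI) = 827.1/EI
  span YZ: point load 96 at a = 8.25: Pab(L + b)/(6LEI) = 453.8/EI
  relative rotation θ_0 = (735.7 + 1281)/EI = 2017/EI
A unit hogging moment at Y produces rotation L₁/(3EI) + L₂/(3EI) = 7.333/EI.
Compatibility: M_Y·(L₁+L₂)/(3EI) = θ_0, giving M_Y = 275 kN·m (hogging).
Span YZ, ΣM about Z: R_Y^{YZ}·11 = 1295 + 275, so R_Y^{YZ} = 142.7 kN and R_Z = 221 − 142.7 = 78.25 kN.

R_Z = 78.25 kN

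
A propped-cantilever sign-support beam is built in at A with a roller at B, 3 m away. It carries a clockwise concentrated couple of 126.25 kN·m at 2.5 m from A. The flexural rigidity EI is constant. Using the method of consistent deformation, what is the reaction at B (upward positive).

Release the roller at B. Primary structure: cantilever fixed at A.
Free-end deflection of the primary structure under the applied loading (downward +):
  clockwise couple 126.25 at a = 2.5: M₀a(2L − a)/(2EI) = 552.3/EI
Tip deflection under a unit load at B: L³/(3EI) = 9/EI.
The prop prevents deflection at B: R_B = δ_0/δ_{BB} = 552.3/9 = 61.37 kN.

R_B = 61.37 kN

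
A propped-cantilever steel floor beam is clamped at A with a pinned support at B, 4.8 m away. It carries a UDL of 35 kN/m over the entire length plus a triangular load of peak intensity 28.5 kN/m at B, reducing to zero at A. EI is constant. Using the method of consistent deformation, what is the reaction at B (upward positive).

Choose R_B as the redundant. The primary structure is the cantilever fixed at A.
Deflection at B on the released cantilever, summing each load's contribution:
  UDL 35: wL⁴/(8EI) = 2322/EI
  triangular load, peak 28.5 at the free end: 11w₀L⁴/(120EI) = 1387/EI
  δ_0 = 3709/EI
Tip deflection under a unit load at B: L³/(3EI) = 36.86/EI.
Compatibility at B: δ_0 − R_B·δ_{BB} = 0, so R_B = 3709/36.86 = 100.6 kN.

R_B = 100.6 kN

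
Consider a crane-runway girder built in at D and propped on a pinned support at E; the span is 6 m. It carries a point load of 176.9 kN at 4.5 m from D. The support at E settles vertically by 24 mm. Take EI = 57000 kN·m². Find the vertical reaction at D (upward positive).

R_D = 83.96 kN

Take the reaction at E as the redundant and release it; the primary structure is a cantilever fixed at D.
Free-end deflection of the primary structure under the applied loading (downward +):
  point load 176.9 at a = 4.5: Pa²(3L − a)/(6EI) = 8060/EI
Flexibility coefficient — unit upward force at E: δ_{EE} = L³/(3EI) = 72/EI.
With EI = 57000 kN·m²: δ_0 = 0.1414 m and δ_{EE} = 0.001263 m/kN.
Compatibility — the beam at E must follow the support down by 0.024 m: δ_0 − R_E·δ_{EE} = 0.024, so R_E = (0.1414 − 0.024)/0.001263 = 92.94 kN.
Vertical equilibrium: R_D = ΣP − R_E = 176.9 − 92.94 = 83.96 kN.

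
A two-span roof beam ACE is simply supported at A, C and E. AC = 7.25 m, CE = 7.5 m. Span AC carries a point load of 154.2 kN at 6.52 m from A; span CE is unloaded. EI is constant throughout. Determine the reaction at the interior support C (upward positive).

Insert a hinge at C; M_C is the redundant, and each span becomes simply supported.
End slopes at the hinge C, treating each span as simply supported:
  span AC: point load 154.2 at a = 6.52: Pab(L + a)/(6LEI) = 232.3/EI
  relative rotation θ_0 = (232.3 + 0)/EI = 232.3/EI
A unit hogging moment at C produces rotation L₁/(3EI) + L₂/(3EI) = 4.917/EI.
Slope continuity at C: θ_0 = M_C·4.917/EI, so M_C = 232.3/4.917 = 47.25 kN·m (hogging).
Span AC, ΣM about A with M_C applied at C: R_C^{AC}·7.25 = 1005 + 47.25, so R_C^{AC} = 145.2 kN and R_A = 154.2 − 145.2 = 9.009 kN.
Span CE, ΣM about E: R_C^{CE}·7.5 = 0 + 47.25, so R_C^{CE} = 6.3 kN and R_E = 0 − 6.3 = -6.3 kN.
R_C = 145.2 + 6.3 = 151.5 kN.

R_C = 151.5 kN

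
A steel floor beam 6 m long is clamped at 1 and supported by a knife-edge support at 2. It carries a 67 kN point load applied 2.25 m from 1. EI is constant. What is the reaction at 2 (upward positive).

Take the reaction at 2 as the redundant and release it; the primary structure is a cantilever fixed at 1.
Free-end deflection of the primary structure under the applied loading (downward +):
  point load 67 at a = 2.25: Pa²(3L − a)/(6EI) = 890.4/EI
Flexibility coefficient — unit upward force at 2: δ_{22} = L³/(3EI) = 72/EI.
The prop prevents deflection at 2: R_2 = δ_0/δ_{22} = 890.4/72 = 12.37 kN.

R_2 = 12.37 kN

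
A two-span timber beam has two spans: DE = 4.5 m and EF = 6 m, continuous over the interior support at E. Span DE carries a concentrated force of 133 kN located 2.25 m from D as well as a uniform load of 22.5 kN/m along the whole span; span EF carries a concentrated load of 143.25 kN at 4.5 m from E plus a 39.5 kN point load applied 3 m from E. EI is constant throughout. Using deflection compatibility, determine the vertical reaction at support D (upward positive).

Take M_E as the redundant. Released structure: two simple spans DE and EF with a hinge at E.
Discontinuity in slope at E on the released structure — sum the simple-span end rotations:
  span DE: point load 133 at a = 2.25: Pab(L + a)/(6LEI) = 168.3/EI
  span DE: UDL 22.5: wL³/(24EI) = 85.43/EI
  span EF: point load 143.25 at a = 4.5: Pab(L + b)/(6LEI) = 201.4/EI
  span EF: point load 39.5 at a = 3: Pab(L + b)/(6LEI) = 88.88/EI
  relative rotation θ_0 = (253.8 + 290.3)/EI = 544.1/EI
A unit hogging moment at E produces rotation L₁/(3EI) + L₂/(3EI) = 3.5/EI.
Compatibility: M_E·(L₁+L₂)/(3EI) = θ_0, giving M_E = 155.5 kN·m (hogging).
Span DE, ΣM about D with M_E applied at E: R_E^{DE}·4.5 = 527.1 + 155.5, so R_E^{DE} = 151.7 kN and R_D = 234.2 − 151.7 = 82.58 kN.

R_D = 82.58 kN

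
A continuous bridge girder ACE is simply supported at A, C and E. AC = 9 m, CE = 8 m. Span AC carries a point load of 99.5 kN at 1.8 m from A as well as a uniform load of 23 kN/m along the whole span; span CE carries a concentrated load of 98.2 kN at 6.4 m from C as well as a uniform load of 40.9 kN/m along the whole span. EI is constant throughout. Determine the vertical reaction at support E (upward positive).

R_E = 197.4 kN

Insert a hinge at C; M_C is the redundant, and each span becomes simply supported.
Discontinuity in slope at C on the released structure — sum the simple-span end rotations:
  span AC: point load 99.5 at a = 1.8: Pab(L + a)/(6LEI) = 257.9/EI
  span AC: UDL 23: wL³/(24EI) = 698.6/EI
  span CE: point load 98.2 at a = 6.4: Pab(L + b)/(6LEI) = 201.1/EI
  span CE: UDL 40.9: wL³/(24EI) = 872.5/EI
  relative rotation θ_0 = (956.5 + 1074)/EI = 2030/EI
A unit hogging moment at C produces rotation L₁/(3EI) + L₂/(3EI) = 5.667/EI.
Slope continuity at C: θ_0 = M_C·5.667/EI, so M_C = 2030/5.667 = 358.3 kN·m (hogging).
Span CE, ΣM about E: R_C^{CE}·8 = 1466 + 358.3, so R_C^{CE} = 228 kN and R_E = 425.4 − 228 = 197.4 kN.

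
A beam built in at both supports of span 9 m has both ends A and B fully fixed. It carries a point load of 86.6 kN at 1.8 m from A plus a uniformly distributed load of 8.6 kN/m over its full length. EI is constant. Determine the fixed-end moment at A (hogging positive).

Release both end moments; the primary structure is a simply-supported span AB with redundants M_A and M_B.
Simple-span end rotations at A and B under the given loads:
  at A: point load 86.6 at a = 1.8: Pab(L + b)/(6LEI) = 336.7/EI
  at B: point load 86.6 at a = 1.8: Pab(L + a)/(6LEI) = 224.5/EI
  at A: UDL 8.6: wL³/(24EI) = 261.2/EI
  at B: UDL 8.6: wL³/(24EI) = 261.2/EI
  θ_A0 = 597.9/EI,  θ_B0 = 485.7/EI
Flexibility coefficients: a unit moment at one end gives L/(3EI) there and L/(6EI) at the far end, so f₁₁ = f₂₂ = 3/EI and f₁₂ = f₂₁ = 1.5/EI.
Compatibility — zero rotation at each built-in end:
  3 M_A + 1.5 M_B = 597.9
  1.5 M_A + 3 M_B = 485.7
Solving the pair gives M_A = 157.8 kN·m and M_B = 82.99 kN·m (hogging).

M_A = 157.8 kN·m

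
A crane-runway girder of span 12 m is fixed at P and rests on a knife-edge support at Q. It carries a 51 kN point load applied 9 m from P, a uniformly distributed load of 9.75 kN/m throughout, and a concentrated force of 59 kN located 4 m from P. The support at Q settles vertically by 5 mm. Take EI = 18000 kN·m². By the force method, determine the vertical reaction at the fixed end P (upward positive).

Take the reaction at Q as the redundant and release it; the primary structure is a cantilever fixed at P.
Free-end deflection of the primary structure under the applied loading (downward +):
  point load 51 at a = 9: Pa²(3L − a)/(6EI) = 18590/EI
  UDL 9.75: wL⁴/(8EI) = 25272/EI
  point load 59 at a = 4: Pa²(3L − a)/(6EI) = 5035/EI
  δ_0 = 48896/EI
Flexibility coefficient — unit upward force at Q: δ_{QQ} = L³/(3EI) = 576/EI.
With EI = 18000 kN·m²: δ_0 = 2.7165 m and δ_{QQ} = 0.032 m/kN.
Compatibility — the beam at Q must follow the support down by 0.005 m: δ_0 − R_Q·δ_{QQ} = 0.005, so R_Q = (2.7165 − 0.005)/0.032 = 84.73 kN.
Vertical equilibrium: R_P = ΣP − R_Q = 227 − 84.73 = 142.3 kN.

R_P = 142.3 kN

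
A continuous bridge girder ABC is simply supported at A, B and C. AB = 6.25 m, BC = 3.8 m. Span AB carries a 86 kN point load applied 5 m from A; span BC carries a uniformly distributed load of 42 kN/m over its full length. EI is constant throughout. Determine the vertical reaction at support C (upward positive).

Release continuity at B by inserting a hinge; the redundant is the internal moment M_B. The primary structure is two simply-supported spans AB and BC.
Discontinuity in slope at B on the released structure — sum the simple-span end rotations:
  span AB: point load 86 at a = 5: Pab(L + a)/(6LEI) = 161.2/EI
  span BC: UDL 42: wL³/(24EI) = 96.03/EI
  relative rotation θ_0 = (161.2 + 96.03)/EI = 257.3/EI
A unit hogging moment at B produces rotation L₁/(3EI) + L₂/(3EI) = 3.35/EI.
Slope continuity at B: θ_0 = M_B·3.35/EI, so M_B = 257.3/3.35 = 76.8 kN·m (hogging).
Span BC, ΣM about C: R_B^{BC}·3.8 = 303.2 + 76.8, so R_B^{BC} = 100 kN and R_C = 159.6 − 100 = 59.59 kN.

R_C = 59.59 kN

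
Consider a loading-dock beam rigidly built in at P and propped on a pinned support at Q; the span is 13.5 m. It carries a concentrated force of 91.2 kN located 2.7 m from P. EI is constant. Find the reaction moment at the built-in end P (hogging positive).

M_P = 177.3 kN·m

Release the roller at Q. Primary structure: cantilever fixed at P.
Downward deflection at the released point Q due to the loads:
  point load 91.2 at a = 2.7: Pa²(3L − a)/(6EI) = 4189/EI
Tip deflection under a unit load at Q: L³/(3EI) = 820.1/EI.
Compatibility at Q: δ_0 − R_Q·δ_{QQ} = 0, so R_Q = 4189/820.1 = 5.107 kN.
Moment equilibrium about P: M_P = Σ(load moments about P) − R_Q·L = 246.2 − 5.107×13.5 = 177.3 kN·m.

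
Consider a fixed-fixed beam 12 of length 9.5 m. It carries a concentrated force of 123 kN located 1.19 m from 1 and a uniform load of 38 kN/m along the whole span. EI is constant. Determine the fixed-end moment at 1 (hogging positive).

M_1 = 397.8 kN·m

Take the two fixed-end moments M_1, M_2 as redundants; the released structure is the simple span 12.
End rotations of the released simple span under the applied load (×1/EI):
  at 1: point load 123 at a = 1.19: Pab(L + b)/(6LEI) = 380.1/EI
  at 2: point load 123 at a = 1.19: Pab(L + a)/(6LEI) = 228.1/EI
  at 1: UDL 38: wL³/(24EI) = 1358/EI
  at 2: UDL 38: wL³/(24EI) = 1358/EI
  θ_10 = 1738/EI,  θ_20 = 1586/EI
Flexibility coefficients: a unit moment at one end gives L/(3EI) there and L/(6EI) at the far end, so f₁₁ = f₂₂ = 3.167/EI and f₁₂ = f₂₁ = 1.583/EI.
Compatibility — zero rotation at each built-in end:
  3.167 M_1 + 1.583 M_2 = 1738
  1.583 M_1 + 3.167 M_2 = 1586
Solving the pair gives M_1 = 397.8 kN·m and M_2 = 301.8 kN·m (hogging).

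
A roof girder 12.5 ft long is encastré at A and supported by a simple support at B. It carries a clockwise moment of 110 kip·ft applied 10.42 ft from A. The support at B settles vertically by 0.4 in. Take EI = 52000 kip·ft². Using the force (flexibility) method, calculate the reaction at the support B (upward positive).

R_B = 10.17 kip

Release the roller at B. Primary structure: cantilever fixed at A.
Deflection at B on the released cantilever, summing each load's contribution:
  clockwise couple 110 at a = 10.42: M₀a(2L − a)/(2EI) = 8356/EI
Tip deflection under a unit load at B: L³/(3EI) = 651/EI.
With EI = 52000 kip·ft²: δ_0 = 0.16069 ft and δ_{BB} = 0.01252 ft/kip.
Compatibility — the beam at B must follow the support down by 0.03333 ft: δ_0 − R_B·δ_{BB} = 0.03333, so R_B = (0.16069 − 0.03333)/0.01252 = 10.17 kip.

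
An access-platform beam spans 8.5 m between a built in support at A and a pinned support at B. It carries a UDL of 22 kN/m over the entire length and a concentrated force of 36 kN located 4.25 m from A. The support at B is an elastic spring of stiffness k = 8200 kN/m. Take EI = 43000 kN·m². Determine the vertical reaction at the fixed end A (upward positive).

R_A = 143.7 kN

Release the roller at B. Primary structure: cantilever fixed at A.
Primary-structure tip deflection at B by superposition:
  UDL 22: wL⁴/(8EI) = 14355/EI
  point load 36 at a = 4.25: Pa²(3L − a)/(6EI) = 2303/EI
  δ_0 = 16658/EI
Tip deflection under a unit load at B: L³/(3EI) = 204.7/EI.
With EI = 43000 kN·m²: δ_0 = 0.3874 m and δ_{BB} = 0.004761 m/kN.
Compatibility — the spring shortens by R_B/k under the reaction it provides: δ_0 − R_B·δ_{BB} = R_B/k. With 1/k = 0.000122 m/kN, R_B = δ_0 / (δ_{BB} + 1/k) = 0.3874 / (0.004761 + 0.000122) = 79.34 kN.
Vertical equilibrium: R_A = ΣP − R_B = 223 − 79.34 = 143.7 kN.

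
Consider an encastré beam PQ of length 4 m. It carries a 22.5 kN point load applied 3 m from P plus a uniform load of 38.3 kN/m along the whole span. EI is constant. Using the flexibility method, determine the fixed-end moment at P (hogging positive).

M_P = 55.29 kN·m

Take the two fixed-end moments M_P, M_Q as redundants; the released structure is the simple span PQ.
Simple-span end rotations at P and Q under the given loads:
  at P: point load 22.5 at a = 3: Pab(L + b)/(6LEI) = 14.06/EI
  at Q: point load 22.5 at a = 3: Pab(L + a)/(6LEI) = 19.69/EI
  at P: UDL 38.3: wL³/(24EI) = 102.1/EI
  at Q: UDL 38.3: wL³/(24EI) = 102.1/EI
  θ_P0 = 116.2/EI,  θ_Q0 = 121.8/EI
Flexibility coefficients: a unit moment at one end gives L/(3EI) there and L/(6EI) at the far end, so f₁₁ = f₂₂ = 1.333/EI and f₁₂ = f₂₁ = 0.6667/EI.
Compatibility — zero rotation at each built-in end:
  1.333 M_P + 0.6667 M_Q = 116.2
  0.6667 M_P + 1.333 M_Q = 121.8
Solving the pair gives M_P = 55.29 kN·m and M_Q = 63.72 kN·m (hogging).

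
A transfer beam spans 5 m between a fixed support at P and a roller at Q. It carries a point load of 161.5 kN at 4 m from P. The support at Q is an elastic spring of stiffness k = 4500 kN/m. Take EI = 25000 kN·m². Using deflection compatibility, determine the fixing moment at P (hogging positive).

M_P = 144.4 kN·m

Remove the prop at Q; the released (primary) structure is a cantilever built in at P.
Deflection at Q on the released cantilever, summing each load's contribution:
  point load 161.5 at a = 4: Pa²(3L − a)/(6EI) = 4737/EI
Tip deflection under a unit load at Q: L³/(3EI) = 41.67/EI.
With EI = 25000 kN·m²: δ_0 = 0.18949 m and δ_{QQ} = 0.001667 m/kN.
Compatibility — the spring shortens by R_Q/k under the reaction it provides: δ_0 − R_Q·δ_{QQ} = R_Q/k. With 1/k = 0.000222 m/kN, R_Q = δ_0 / (δ_{QQ} + 1/k) = 0.18949 / (0.001667 + 0.000222) = 100.3 kN.
Moment equilibrium about P: M_P = Σ(load moments about P) − R_Q·L = 646 − 100.3×5 = 144.4 kN·m.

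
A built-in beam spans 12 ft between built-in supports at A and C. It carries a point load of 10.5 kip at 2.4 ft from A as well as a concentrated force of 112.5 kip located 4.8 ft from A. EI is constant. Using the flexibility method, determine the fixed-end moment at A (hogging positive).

Release both end moments; the primary structure is a simply-supported span AC with redundants M_A and M_C.
On the primary (simply-supported) span, the end slopes from the loading are:
  at A: point load 10.5 at a = 2.4: Pab(L + b)/(6LEI) = 72.58/EI
  at C: point load 10.5 at a = 2.4: Pab(L + a)/(6LEI) = 48.38/EI
  at A: point load 112.5 at a = 4.8: Pab(L + b)/(6LEI) = 1037/EI
  at C: point load 112.5 at a = 4.8: Pab(L + a)/(6LEI) = 907.2/EI
  θ_A0 = 1109/EI,  θ_C0 = 955.6/EI
Flexibility coefficients: a unit moment at one end gives L/(3EI) there and L/(6EI) at the far end, so f₁₁ = f₂₂ = 4/EI and f₁₂ = f₂₁ = 2/EI.
Compatibility — zero rotation at each built-in end:
  4 M_A + 2 M_C = 1109
  2 M_A + 4 M_C = 955.6
Solving the pair gives M_A = 210.5 kip·ft and M_C = 133.6 kip·ft (hogging).

M_A = 210.5 kip·ft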